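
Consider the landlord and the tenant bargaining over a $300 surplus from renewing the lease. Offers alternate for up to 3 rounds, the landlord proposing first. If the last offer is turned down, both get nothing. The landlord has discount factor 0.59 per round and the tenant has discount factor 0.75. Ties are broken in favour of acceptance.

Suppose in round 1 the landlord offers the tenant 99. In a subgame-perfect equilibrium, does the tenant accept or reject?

Accept

Round 3 (the landlord proposes): the tenant will accept anything ≥ 0, so the landlord offers 0 and keeps 300.
Round 2 (the tenant proposes): the landlord can get 300 next round, worth 0.59 × 300 = 177 now, so the tenant offers 177, keeping 123.
So by rejecting in round 1, the tenant gets 123 next round, worth 0.75 × 123 = 92.25 now.
Offer 99 ≥ 92.25, so the tenant accepts.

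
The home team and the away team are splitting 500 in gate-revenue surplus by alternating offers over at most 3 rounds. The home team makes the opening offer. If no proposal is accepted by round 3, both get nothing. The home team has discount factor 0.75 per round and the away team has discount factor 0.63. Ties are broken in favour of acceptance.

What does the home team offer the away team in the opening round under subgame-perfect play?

By backward induction:
Round 3 (the home team proposes): the away team will accept anything ≥ 0, so the home team offers 0 and keeps 500.
Round 2 (the away team proposes): the home team can get 500 next round, worth 0.75 × 500 = 375 now, so the away team offers 375, keeping 125.
Round 1 (the home team proposes): the away team can get 125 next round, worth 0.63 × 125 = 78.75 now, so the home team offers 78.75, keeping 421.25.

78.75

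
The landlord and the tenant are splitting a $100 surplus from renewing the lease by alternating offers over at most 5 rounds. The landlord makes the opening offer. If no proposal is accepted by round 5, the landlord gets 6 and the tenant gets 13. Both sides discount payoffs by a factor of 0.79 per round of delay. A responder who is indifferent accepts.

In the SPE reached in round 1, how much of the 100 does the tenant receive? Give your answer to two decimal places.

Round 5 (the landlord proposes): the tenant gets 13 if talks fail, so the landlord offers 13 and keeps 87.
Round 4 (the tenant proposes): the landlord can get 87 next round, worth 0.79 × 87 = 68.73 now, so the tenant offers 68.73, keeping 31.27.
Round 3 (the landlord proposes): the tenant can get 31.27 next round, worth 0.79 × 31.27 = 24.7033 now, so the landlord offers 24.7033, keeping 75.2967.
Round 2 (the tenant proposes): the landlord can get 75.2967 next round, worth 0.79 × 75.2967 = 59.484393 now, so the tenant offers 59.484393, keeping 40.515607.
Round 1 (the landlord proposes): the tenant can get 40.515607 next round, worth 0.79 × 40.515607 = 32.00732953 now, so the landlord offers 32.00732953, keeping 67.99267047.

32.01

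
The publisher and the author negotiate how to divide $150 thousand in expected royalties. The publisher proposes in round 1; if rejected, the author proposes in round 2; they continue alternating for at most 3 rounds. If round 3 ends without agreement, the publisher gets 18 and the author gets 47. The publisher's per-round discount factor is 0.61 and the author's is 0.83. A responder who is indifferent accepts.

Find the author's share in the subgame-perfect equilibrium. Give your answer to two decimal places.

72.35

Solve by backward induction from round 3.
Round 3 (the publisher proposes): the author gets 47 if talks fail, so the publisher offers 47 and keeps 103.
Round 2 (the author proposes): the publisher can get 103 next round, worth 0.61 × 103 = 62.83 now, so the author offers 62.83, keeping 87.17.
Round 1 (the publisher proposes): the author can get 87.17 next round, worth 0.83 × 87.17 = 72.3511 now; the publisher offers that and keeps 77.6489.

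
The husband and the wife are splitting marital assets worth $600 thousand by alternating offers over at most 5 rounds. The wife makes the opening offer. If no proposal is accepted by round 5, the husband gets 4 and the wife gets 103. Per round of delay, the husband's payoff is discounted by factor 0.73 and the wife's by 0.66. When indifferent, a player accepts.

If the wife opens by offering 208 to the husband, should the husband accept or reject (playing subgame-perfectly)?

Reject

Round 5 (the wife proposes): the husband gets 4 if talks fail, so the wife offers 4 and keeps 596.
Round 4 (the husband proposes): the wife can get 596 next round, worth 0.66 × 596 = 393.36 now. The husband offers 393.36 and keeps 600 − 393.36 = 206.64.
Round 3 (the wife proposes): the husband can get 206.64 next round, worth 0.73 × 206.64 = 150.8472 now, so the wife offers 150.8472, keeping 449.1528.
Round 2 (the husband proposes): the wife can get 449.1528 next round, worth 0.66 × 449.1528 = 296.440848 now, so the husband offers 296.440848, keeping 303.559152.
So by rejecting in round 1, the husband gets 303.559152 next round, worth 0.73 × 303.559152 = 221.59818096 now.
Offer 208 < 221.59818096, so the husband rejects.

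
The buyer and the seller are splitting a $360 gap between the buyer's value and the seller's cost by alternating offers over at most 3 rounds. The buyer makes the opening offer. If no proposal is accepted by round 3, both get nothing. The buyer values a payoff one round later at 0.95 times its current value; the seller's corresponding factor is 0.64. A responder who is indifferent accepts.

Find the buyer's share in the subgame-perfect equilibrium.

348.48

Work backward from the last round.
Round 3 (the buyer proposes): the seller will accept anything ≥ 0, so the buyer offers 0 and keeps 360.
Round 2 (the seller proposes): the buyer can get 360 next round, worth 0.95 × 360 = 342 now. The seller offers 342 and keeps 360 − 342 = 18.
Round 1 (the buyer proposes): the seller can get 18 next round, worth 0.64 × 18 = 11.52 now; the buyer offers that and keeps 348.48.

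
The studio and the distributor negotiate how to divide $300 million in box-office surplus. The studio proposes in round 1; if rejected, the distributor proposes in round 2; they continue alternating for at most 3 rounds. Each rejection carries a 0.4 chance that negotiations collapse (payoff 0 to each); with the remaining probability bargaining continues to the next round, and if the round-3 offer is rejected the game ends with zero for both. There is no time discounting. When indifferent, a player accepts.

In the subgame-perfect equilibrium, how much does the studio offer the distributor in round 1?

72

Round 3 (the studio proposes): the distributor will accept anything ≥ 0, so the studio offers 0 and keeps 300.
Round 2 (the distributor proposes): rejecting gives the studio an expected 0.6 × 300 = 180; the distributor offers that and keeps 120.
Round 1 (the studio proposes): rejecting gives the distributor an expected 0.6 × 120 = 72. The studio offers 72 and keeps 300 − 72 = 228.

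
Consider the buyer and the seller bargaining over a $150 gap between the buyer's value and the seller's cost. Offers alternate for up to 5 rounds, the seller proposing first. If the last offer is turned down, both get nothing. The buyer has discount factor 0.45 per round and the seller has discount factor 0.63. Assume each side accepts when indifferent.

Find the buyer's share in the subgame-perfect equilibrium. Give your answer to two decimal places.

Round 5 (the seller proposes): rejection yields 0 for the buyer; the seller offers 0 and keeps 150.
Round 4 (the buyer proposes): the seller can get 150 next round, worth 0.63 × 150 = 94.5 now. The buyer offers 94.5 and keeps 150 − 94.5 = 55.5.
Round 3 (the seller proposes): the buyer can get 55.5 next round, worth 0.45 × 55.5 = 24.975 now; the seller offers that and keeps 125.025.
Round 2 (the buyer proposes): the seller can get 125.025 next round, worth 0.63 × 125.025 = 78.76575 now. The buyer offers 78.76575 and keeps 150 − 78.76575 = 71.23425.
Round 1 (the seller proposes): the buyer can get 71.23425 next round, worth 0.45 × 71.23425 = 32.0554125 now; the seller offers that and keeps 117.9445875.

32.06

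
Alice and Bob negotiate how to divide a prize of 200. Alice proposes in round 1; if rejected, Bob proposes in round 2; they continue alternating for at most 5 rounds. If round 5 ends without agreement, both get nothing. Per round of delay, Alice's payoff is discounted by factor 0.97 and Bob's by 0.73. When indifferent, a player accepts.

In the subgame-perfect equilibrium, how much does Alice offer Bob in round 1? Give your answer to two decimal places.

Round 5 (Alice proposes): rejection yields 0 for Bob; Alice offers 0 and keeps 200.
Round 4 (Bob proposes): Alice can get 200 next round, worth 0.97 × 200 = 194 now. Bob offers 194 and keeps 200 − 194 = 6.
Round 3 (Alice proposes): Bob can get 6 next round, worth 0.73 × 6 = 4.38 now; Alice offers that and keeps 195.62.
Round 2 (Bob proposes): Alice can get 195.62 next round, worth 0.97 × 195.62 = 189.7514 now; Bob offers that and keeps 10.2486.
Round 1 (Alice proposes): Bob can get 10.2486 next round, worth 0.73 × 10.2486 = 7.481478 now, so Alice offers 7.481478, keeping 192.518522.

7.48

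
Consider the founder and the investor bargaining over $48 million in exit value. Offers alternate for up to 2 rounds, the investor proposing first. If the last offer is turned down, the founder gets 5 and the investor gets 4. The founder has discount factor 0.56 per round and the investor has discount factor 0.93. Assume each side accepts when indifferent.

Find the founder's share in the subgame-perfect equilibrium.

Work backward from the last round.
Round 2 (the founder proposes): the investor gets 4 if talks fail, so the founder offers 4 and keeps 44.
Round 1 (the investor proposes): the founder can get 44 next round, worth 0.56 × 44 = 24.64 now. The investor offers 24.64 and keeps 48 − 24.64 = 23.36.

24.64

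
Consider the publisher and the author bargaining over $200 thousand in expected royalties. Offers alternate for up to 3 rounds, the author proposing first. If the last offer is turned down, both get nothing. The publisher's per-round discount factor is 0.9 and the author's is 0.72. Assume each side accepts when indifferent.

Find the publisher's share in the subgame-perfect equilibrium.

50.4

Round 3 (the author proposes): the publisher will accept anything ≥ 0, so the author offers 0 and keeps 200.
Round 2 (the publisher proposes): the author can get 200 next round, worth 0.72 × 200 = 144 now, so the publisher offers 144, keeping 56.
Round 1 (the author proposes): the publisher can get 56 next round, worth 0.9 × 56 = 50.4 now; the author offers that and keeps 149.6.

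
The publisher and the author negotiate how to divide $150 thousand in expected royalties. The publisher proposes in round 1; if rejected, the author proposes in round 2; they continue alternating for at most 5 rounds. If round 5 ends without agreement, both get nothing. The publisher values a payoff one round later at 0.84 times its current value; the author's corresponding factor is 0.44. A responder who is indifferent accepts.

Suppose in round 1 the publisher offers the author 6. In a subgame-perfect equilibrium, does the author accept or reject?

Round 5 (the publisher proposes): rejection yields 0 for the author; the publisher offers 0 and keeps 150.
Round 4 (the author proposes): the publisher can get 150 next round, worth 0.84 × 150 = 126 now; the author offers that and keeps 24.
Round 3 (the publisher proposes): the author can get 24 next round, worth 0.44 × 24 = 10.56 now, so the publisher offers 10.56, keeping 139.44.
Round 2 (the author proposes): the publisher can get 139.44 next round, worth 0.84 × 139.44 = 117.1296 now; the author offers that and keeps 32.8704.
So by rejecting in round 1, the author gets 32.8704 next round, worth 0.44 × 32.8704 = 14.462976 now.
Offer 6 < 14.462976, so the author rejects.

Reject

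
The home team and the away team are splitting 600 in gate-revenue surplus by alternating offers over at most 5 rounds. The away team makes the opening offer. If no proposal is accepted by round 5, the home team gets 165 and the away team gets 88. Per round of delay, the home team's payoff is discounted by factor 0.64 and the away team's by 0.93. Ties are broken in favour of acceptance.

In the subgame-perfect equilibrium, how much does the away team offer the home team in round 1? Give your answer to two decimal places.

Solve by backward induction from round 5.
Round 5 (the away team proposes): the home team gets 165 if talks fail, so the away team offers 165 and keeps 435.
Round 4 (the home team proposes): the away team can get 435 next round, worth 0.93 × 435 = 404.55 now. The home team offers 404.55 and keeps 600 − 404.55 = 195.45.
Round 3 (the away team proposes): the home team can get 195.45 next round, worth 0.64 × 195.45 = 125.088 now. The away team offers 125.088 and keeps 600 − 125.088 = 474.912.
Round 2 (the home team proposes): the away team can get 474.912 next round, worth 0.93 × 474.912 = 441.66816 now, so the home team offers 441.66816, keeping 158.33184.
Round 1 (the away team proposes): the home team can get 158.33184 next round, worth 0.64 × 158.33184 = 101.3323776 now; the away team offers that and keeps 498.6676224.

101.33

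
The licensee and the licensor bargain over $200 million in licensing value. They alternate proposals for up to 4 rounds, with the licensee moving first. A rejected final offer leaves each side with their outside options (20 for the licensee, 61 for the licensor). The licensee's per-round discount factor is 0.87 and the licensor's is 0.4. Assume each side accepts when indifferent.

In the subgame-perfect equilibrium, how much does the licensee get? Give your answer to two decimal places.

Round 4 (the licensor proposes): the licensee gets 20 if talks fail, so the licensor offers 20 and keeps 180.
Round 3 (the licensee proposes): the licensor can get 180 next round, worth 0.4 × 180 = 72 now. The licensee offers 72 and keeps 200 − 72 = 128.
Round 2 (the licensor proposes): the licensee can get 128 next round, worth 0.87 × 128 = 111.36 now. The licensor offers 111.36 and keeps 200 − 111.36 = 88.64.
Round 1 (the licensee proposes): the licensor can get 88.64 next round, worth 0.4 × 88.64 = 35.456 now; the licensee offers that and keeps 164.544.

164.54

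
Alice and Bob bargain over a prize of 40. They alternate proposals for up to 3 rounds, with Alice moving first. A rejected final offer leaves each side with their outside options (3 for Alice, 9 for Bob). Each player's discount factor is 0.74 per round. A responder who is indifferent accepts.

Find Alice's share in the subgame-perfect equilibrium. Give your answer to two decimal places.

27.38

Work backward from the last round.
Round 3 (Alice proposes): Bob gets 9 if talks fail, so Alice offers 9 and keeps 31.
Round 2 (Bob proposes): Alice can get 31 next round, worth 0.74 × 31 = 22.94 now. Bob offers 22.94 and keeps 40 − 22.94 = 17.06.
Round 1 (Alice proposes): Bob can get 17.06 next round, worth 0.74 × 17.06 = 12.6244 now. Alice offers 12.6244 and keeps 40 − 12.6244 = 27.3756.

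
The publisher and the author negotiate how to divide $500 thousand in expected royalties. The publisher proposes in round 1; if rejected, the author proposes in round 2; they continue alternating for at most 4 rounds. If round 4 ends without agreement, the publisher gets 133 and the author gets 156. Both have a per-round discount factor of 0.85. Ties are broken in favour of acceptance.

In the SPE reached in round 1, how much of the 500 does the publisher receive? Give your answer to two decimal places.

By backward induction:
Round 4 (the author proposes): the publisher gets 133 if talks fail, so the author offers 133 and keeps 367.
Round 3 (the publisher proposes): the author can get 367 next round, worth 0.85 × 367 = 311.95 now; the publisher offers that and keeps 188.05.
Round 2 (the author proposes): the publisher can get 188.05 next round, worth 0.85 × 188.05 = 159.8425 now; the author offers that and keeps 340.1575.
Round 1 (the publisher proposes): the author can get 340.1575 next round, worth 0.85 × 340.1575 = 289.133875 now; the publisher offers that and keeps 210.866125.

210.87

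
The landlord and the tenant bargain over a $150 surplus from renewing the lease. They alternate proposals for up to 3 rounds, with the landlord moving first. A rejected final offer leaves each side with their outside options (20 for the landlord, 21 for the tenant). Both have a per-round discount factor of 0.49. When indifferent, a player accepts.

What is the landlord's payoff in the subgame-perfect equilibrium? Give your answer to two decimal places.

Round 3 (the landlord proposes): the tenant gets 21 if talks fail, so the landlord offers 21 and keeps 129.
Round 2 (the tenant proposes): the landlord can get 129 next round, worth 0.49 × 129 = 63.21 now, so the tenant offers 63.21, keeping 86.79.
Round 1 (the landlord proposes): the tenant can get 86.79 next round, worth 0.49 × 86.79 = 42.5271 now; the landlord offers that and keeps 107.4729.

107.47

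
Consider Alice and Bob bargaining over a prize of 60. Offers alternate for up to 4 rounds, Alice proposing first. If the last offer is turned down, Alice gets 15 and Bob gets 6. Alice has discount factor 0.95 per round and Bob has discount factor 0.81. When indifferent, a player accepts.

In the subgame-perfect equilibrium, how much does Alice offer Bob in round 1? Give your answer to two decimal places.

30.48

Round 4 (Bob proposes): Alice gets 15 if talks fail, so Bob offers 15 and keeps 45.
Round 3 (Alice proposes): Bob can get 45 next round, worth 0.81 × 45 = 36.45 now; Alice offers that and keeps 23.55.
Round 2 (Bob proposes): Alice can get 23.55 next round, worth 0.95 × 23.55 = 22.3725 now; Bob offers that and keeps 37.6275.
Round 1 (Alice proposes): Bob can get 37.6275 next round, worth 0.81 × 37.6275 = 30.478275 now; Alice offers that and keeps 29.521725.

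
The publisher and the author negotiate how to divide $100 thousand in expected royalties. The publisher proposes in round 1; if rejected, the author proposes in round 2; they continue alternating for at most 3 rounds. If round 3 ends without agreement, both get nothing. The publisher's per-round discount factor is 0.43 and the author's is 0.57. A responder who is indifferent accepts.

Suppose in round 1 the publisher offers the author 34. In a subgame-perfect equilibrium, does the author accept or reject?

Round 3 (the publisher proposes): the author will accept anything ≥ 0, so the publisher offers 0 and keeps 100.
Round 2 (the author proposes): the publisher can get 100 next round, worth 0.43 × 100 = 43 now. The author offers 43 and keeps 100 − 43 = 57.
So by rejecting in round 1, the author gets 57 next round, worth 0.57 × 57 = 32.49 now.
Offer 34 ≥ 32.49, so the author accepts.

Accept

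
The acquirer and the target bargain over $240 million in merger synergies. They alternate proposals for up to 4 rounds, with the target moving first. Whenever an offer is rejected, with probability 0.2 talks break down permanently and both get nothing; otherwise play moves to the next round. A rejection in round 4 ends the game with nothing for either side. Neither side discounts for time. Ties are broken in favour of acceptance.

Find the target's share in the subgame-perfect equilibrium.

78.72

Round 4 (the acquirer proposes): rejection yields 0 for the target; the acquirer offers 0 and keeps 240.
Round 3 (the target proposes): rejecting gives the acquirer an expected 0.8 × 240 = 192. The target offers 192 and keeps 240 − 192 = 48.
Round 2 (the acquirer proposes): rejecting gives the target an expected 0.8 × 48 = 38.4, so the acquirer offers 38.4, keeping 201.6.
Round 1 (the target proposes): rejecting gives the acquirer an expected 0.8 × 201.6 = 161.28; the target offers that and keeps 78.72.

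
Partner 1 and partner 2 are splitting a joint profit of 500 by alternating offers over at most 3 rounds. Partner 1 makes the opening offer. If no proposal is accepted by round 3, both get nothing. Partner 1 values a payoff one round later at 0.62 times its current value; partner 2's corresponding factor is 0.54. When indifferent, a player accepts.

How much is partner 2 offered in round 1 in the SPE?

Round 3 (partner 1 proposes): partner 2 will accept anything ≥ 0, so partner 1 offers 0 and keeps 500.
Round 2 (partner 2 proposes): partner 1 can get 500 next round, worth 0.62 × 500 = 310 now. Partner 2 offers 310 and keeps 500 − 310 = 190.
Round 1 (partner 1 proposes): partner 2 can get 190 next round, worth 0.54 × 190 = 102.6 now. Partner 1 offers 102.6 and keeps 500 − 102.6 = 397.4.

102.6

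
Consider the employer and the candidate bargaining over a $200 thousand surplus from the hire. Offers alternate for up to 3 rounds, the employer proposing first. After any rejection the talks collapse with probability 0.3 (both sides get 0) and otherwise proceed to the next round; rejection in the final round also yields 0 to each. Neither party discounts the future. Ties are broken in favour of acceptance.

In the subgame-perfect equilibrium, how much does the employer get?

Round 3 (the employer proposes): the candidate will accept anything ≥ 0, so the employer offers 0 and keeps 200.
Round 2 (the candidate proposes): rejecting gives the employer an expected 0.7 × 200 = 140, so the candidate offers 140, keeping 60.
Round 1 (the employer proposes): rejecting gives the candidate an expected 0.7 × 60 = 42, so the employer offers 42, keeping 158.

158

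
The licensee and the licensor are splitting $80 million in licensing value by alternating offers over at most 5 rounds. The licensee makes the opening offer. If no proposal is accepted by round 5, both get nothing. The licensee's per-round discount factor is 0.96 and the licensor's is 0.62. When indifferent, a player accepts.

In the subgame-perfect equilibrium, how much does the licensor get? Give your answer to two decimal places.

Round 5 (the licensee proposes): the licensor will accept anything ≥ 0, so the licensee offers 0 and keeps 80.
Round 4 (the licensor proposes): the licensee can get 80 next round, worth 0.96 × 80 = 76.8 now. The licensor offers 76.8 and keeps 80 − 76.8 = 3.2.
Round 3 (the licensee proposes): the licensor can get 3.2 next round, worth 0.62 × 3.2 = 1.984 now; the licensee offers that and keeps 78.016.
Round 2 (the licensor proposes): the licensee can get 78.016 next round, worth 0.96 × 78.016 = 74.89536 now. The licensor offers 74.89536 and keeps 80 − 74.89536 = 5.10464.
Round 1 (the licensee proposes): the licensor can get 5.10464 next round, worth 0.62 × 5.10464 = 3.1648768 now. The licensee offers 3.1648768 and keeps 80 − 3.1648768 = 76.8351232.

3.16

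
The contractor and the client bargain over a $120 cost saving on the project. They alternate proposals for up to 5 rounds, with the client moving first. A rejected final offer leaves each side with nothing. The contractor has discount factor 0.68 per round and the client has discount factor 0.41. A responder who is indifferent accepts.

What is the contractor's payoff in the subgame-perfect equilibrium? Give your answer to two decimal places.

61.57

By backward induction:
Round 5 (the client proposes): the contractor will accept anything ≥ 0, so the client offers 0 and keeps 120.
Round 4 (the contractor proposes): the client can get 120 next round, worth 0.41 × 120 = 49.2 now. The contractor offers 49.2 and keeps 120 − 49.2 = 70.8.
Round 3 (the client proposes): the contractor can get 70.8 next round, worth 0.68 × 70.8 = 48.144 now, so the client offers 48.144, keeping 71.856.
Round 2 (the contractor proposes): the client can get 71.856 next round, worth 0.41 × 71.856 = 29.46096 now, so the contractor offers 29.46096, keeping 90.53904.
Round 1 (the client proposes): the contractor can get 90.53904 next round, worth 0.68 × 90.53904 = 61.5665472 now. The client offers 61.5665472 and keeps 120 − 61.5665472 = 58.4334528.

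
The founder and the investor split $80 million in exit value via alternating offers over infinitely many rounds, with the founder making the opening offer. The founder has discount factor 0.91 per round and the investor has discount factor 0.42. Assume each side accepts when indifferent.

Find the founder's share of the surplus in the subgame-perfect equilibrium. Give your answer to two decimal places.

In a stationary SPE each proposer offers the other exactly their discounted continuation value.
If the founder keeps x when proposing and the investor keeps y when proposing, then x = 80 − 0.42y and y = 80 − 0.91x.
Solving: x = 80(1 − 0.42) / (1 − 0.91·0.42) = 46.4 / 0.6178 ≈ 75.1052.
The investor gets 80 − 75.1052 ≈ 4.8948.

75.11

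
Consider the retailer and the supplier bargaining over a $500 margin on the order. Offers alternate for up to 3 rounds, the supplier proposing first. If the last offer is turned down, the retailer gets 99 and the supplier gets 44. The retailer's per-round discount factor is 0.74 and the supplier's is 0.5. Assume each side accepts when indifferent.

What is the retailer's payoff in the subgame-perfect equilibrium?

Round 3 (the supplier proposes): the retailer gets 99 if talks fail, so the supplier offers 99 and keeps 401.
Round 2 (the retailer proposes): the supplier can get 401 next round, worth 0.5 × 401 = 200.5 now; the retailer offers that and keeps 299.5.
Round 1 (the supplier proposes): the retailer can get 299.5 next round, worth 0.74 × 299.5 = 221.63 now, so the supplier offers 221.63, keeping 278.37.

221.63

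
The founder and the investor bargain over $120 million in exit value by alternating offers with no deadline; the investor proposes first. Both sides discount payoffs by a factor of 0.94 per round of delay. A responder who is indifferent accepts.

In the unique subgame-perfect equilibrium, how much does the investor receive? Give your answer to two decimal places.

When the investor proposes, the founder accepts any offer worth at least 0.94 times what the founder would get by proposing next round; and vice versa.
This gives x = 120 − 0.94y and y = 120 − 0.94x, where x and y are each side's share when it proposes.
Hence (1 − 0.94·0.94)x = 120(1 − 0.94), i.e. 0.1164·x = 7.2.
x ≈ 61.8557; the founder's share is 120 − x ≈ 58.1443.

61.86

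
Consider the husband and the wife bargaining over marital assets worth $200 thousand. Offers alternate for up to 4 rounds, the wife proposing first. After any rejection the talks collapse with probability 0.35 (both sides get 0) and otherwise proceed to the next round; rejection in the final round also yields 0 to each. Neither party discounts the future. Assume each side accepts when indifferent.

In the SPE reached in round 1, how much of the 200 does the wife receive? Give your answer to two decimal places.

99.58

Round 4 (the husband proposes): the wife will accept anything ≥ 0, so the husband offers 0 and keeps 200.
Round 3 (the wife proposes): rejecting gives the husband an expected 0.65 × 200 = 130, so the wife offers 130, keeping 70.
Round 2 (the husband proposes): rejecting gives the wife an expected 0.65 × 70 = 45.5; the husband offers that and keeps 154.5.
Round 1 (the wife proposes): rejecting gives the husband an expected 0.65 × 154.5 = 100.425; the wife offers that and keeps 99.575.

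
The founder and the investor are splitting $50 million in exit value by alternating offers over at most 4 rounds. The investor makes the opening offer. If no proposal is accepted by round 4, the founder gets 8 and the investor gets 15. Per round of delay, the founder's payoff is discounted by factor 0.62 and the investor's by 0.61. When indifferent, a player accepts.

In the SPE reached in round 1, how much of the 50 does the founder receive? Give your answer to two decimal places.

Solve by backward induction from round 4.
Round 4 (the founder proposes): the investor gets 15 if talks fail, so the founder offers 15 and keeps 35.
Round 3 (the investor proposes): the founder can get 35 next round, worth 0.62 × 35 = 21.7 now, so the investor offers 21.7, keeping 28.3.
Round 2 (the founder proposes): the investor can get 28.3 next round, worth 0.61 × 28.3 = 17.263 now. The founder offers 17.263 and keeps 50 − 17.263 = 32.737.
Round 1 (the investor proposes): the founder can get 32.737 next round, worth 0.62 × 32.737 = 20.29694 now; the investor offers that and keeps 29.70306.

20.30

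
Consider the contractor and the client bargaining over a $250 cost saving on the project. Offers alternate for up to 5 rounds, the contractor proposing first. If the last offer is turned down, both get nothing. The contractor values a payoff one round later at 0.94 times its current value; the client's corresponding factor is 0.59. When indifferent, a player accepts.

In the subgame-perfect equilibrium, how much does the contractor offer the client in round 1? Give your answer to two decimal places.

Round 5 (the contractor proposes): rejection yields 0 for the client; the contractor offers 0 and keeps 250.
Round 4 (the client proposes): the contractor can get 250 next round, worth 0.94 × 250 = 235 now, so the client offers 235, keeping 15.
Round 3 (the contractor proposes): the client can get 15 next round, worth 0.59 × 15 = 8.85 now, so the contractor offers 8.85, keeping 241.15.
Round 2 (the client proposes): the contractor can get 241.15 next round, worth 0.94 × 241.15 = 226.681 now; the client offers that and keeps 23.319.
Round 1 (the contractor proposes): the client can get 23.319 next round, worth 0.59 × 23.319 = 13.75821 now. The contractor offers 13.75821 and keeps 250 − 13.75821 = 236.24179.

13.76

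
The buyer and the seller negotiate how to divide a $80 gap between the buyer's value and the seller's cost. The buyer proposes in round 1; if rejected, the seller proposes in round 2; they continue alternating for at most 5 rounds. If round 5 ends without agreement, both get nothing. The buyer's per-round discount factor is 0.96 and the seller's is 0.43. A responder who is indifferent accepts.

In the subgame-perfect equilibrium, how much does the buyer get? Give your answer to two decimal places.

78.06

Solve by backward induction from round 5.
Round 5 (the buyer proposes): rejection yields 0 for the seller; the buyer offers 0 and keeps 80.
Round 4 (the seller proposes): the buyer can get 80 next round, worth 0.96 × 80 = 76.8 now; the seller offers that and keeps 3.2.
Round 3 (the buyer proposes): the seller can get 3.2 next round, worth 0.43 × 3.2 = 1.376 now; the buyer offers that and keeps 78.624.
Round 2 (the seller proposes): the buyer can get 78.624 next round, worth 0.96 × 78.624 = 75.47904 now; the seller offers that and keeps 4.52096.
Round 1 (the buyer proposes): the seller can get 4.52096 next round, worth 0.43 × 4.52096 = 1.9440128 now. The buyer offers 1.9440128 and keeps 80 − 1.9440128 = 78.0559872.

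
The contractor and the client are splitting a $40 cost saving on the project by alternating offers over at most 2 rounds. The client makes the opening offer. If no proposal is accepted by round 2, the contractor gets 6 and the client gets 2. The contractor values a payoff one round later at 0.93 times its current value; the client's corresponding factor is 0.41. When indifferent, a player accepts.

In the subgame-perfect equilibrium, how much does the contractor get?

Round 2 (the contractor proposes): the client gets 2 if talks fail, so the contractor offers 2 and keeps 38.
Round 1 (the client proposes): the contractor can get 38 next round, worth 0.93 × 38 = 35.34 now; the client offers that and keeps 4.66.

35.34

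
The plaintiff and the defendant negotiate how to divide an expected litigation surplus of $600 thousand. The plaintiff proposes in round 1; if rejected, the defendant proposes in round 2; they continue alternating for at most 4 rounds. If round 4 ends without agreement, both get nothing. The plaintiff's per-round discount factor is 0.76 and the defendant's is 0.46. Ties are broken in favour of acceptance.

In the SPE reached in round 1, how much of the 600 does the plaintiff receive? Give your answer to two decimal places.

Round 4 (the defendant proposes): rejection yields 0 for the plaintiff; the defendant offers 0 and keeps 600.
Round 3 (the plaintiff proposes): the defendant can get 600 next round, worth 0.46 × 600 = 276 now; the plaintiff offers that and keeps 324.
Round 2 (the defendant proposes): the plaintiff can get 324 next round, worth 0.76 × 324 = 246.24 now; the defendant offers that and keeps 353.76.
Round 1 (the plaintiff proposes): the defendant can get 353.76 next round, worth 0.46 × 353.76 = 162.7296 now. The plaintiff offers 162.7296 and keeps 600 − 162.7296 = 437.2704.

437.27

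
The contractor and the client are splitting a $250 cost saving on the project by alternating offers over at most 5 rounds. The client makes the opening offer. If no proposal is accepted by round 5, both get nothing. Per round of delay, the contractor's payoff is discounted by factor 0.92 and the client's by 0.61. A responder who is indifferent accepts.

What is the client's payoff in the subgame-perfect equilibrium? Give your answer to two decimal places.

Round 5 (the client proposes): the contractor will accept anything ≥ 0, so the client offers 0 and keeps 250.
Round 4 (the contractor proposes): the client can get 250 next round, worth 0.61 × 250 = 152.5 now, so the contractor offers 152.5, keeping 97.5.
Round 3 (the client proposes): the contractor can get 97.5 next round, worth 0.92 × 97.5 = 89.7 now; the client offers that and keeps 160.3.
Round 2 (the contractor proposes): the client can get 160.3 next round, worth 0.61 × 160.3 = 97.783 now; the contractor offers that and keeps 152.217.
Round 1 (the client proposes): the contractor can get 152.217 next round, worth 0.92 × 152.217 = 140.03964 now; the client offers that and keeps 109.96036.

109.96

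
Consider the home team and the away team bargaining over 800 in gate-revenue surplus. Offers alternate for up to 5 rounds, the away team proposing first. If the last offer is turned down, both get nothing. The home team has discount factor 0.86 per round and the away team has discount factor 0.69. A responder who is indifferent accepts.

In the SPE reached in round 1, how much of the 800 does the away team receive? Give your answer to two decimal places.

Round 5 (the away team proposes): rejection yields 0 for the home team; the away team offers 0 and keeps 800.
Round 4 (the home team proposes): the away team can get 800 next round, worth 0.69 × 800 = 552 now; the home team offers that and keeps 248.
Round 3 (the away team proposes): the home team can get 248 next round, worth 0.86 × 248 = 213.28 now, so the away team offers 213.28, keeping 586.72.
Round 2 (the home team proposes): the away team can get 586.72 next round, worth 0.69 × 586.72 = 404.8368 now. The home team offers 404.8368 and keeps 800 − 404.8368 = 395.1632.
Round 1 (the away team proposes): the home team can get 395.1632 next round, worth 0.86 × 395.1632 = 339.840352 now, so the away team offers 339.840352, keeping 460.159648.

460.16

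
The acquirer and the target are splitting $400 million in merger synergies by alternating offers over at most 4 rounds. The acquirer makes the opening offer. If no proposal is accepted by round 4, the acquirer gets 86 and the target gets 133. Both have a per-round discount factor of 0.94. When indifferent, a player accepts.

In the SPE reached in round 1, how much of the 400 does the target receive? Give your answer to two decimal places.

By backward induction:
Round 4 (the target proposes): the acquirer gets 86 if talks fail, so the target offers 86 and keeps 314.
Round 3 (the acquirer proposes): the target can get 314 next round, worth 0.94 × 314 = 295.16 now; the acquirer offers that and keeps 104.84.
Round 2 (the target proposes): the acquirer can get 104.84 next round, worth 0.94 × 104.84 = 98.5496 now, so the target offers 98.5496, keeping 301.4504.
Round 1 (the acquirer proposes): the target can get 301.4504 next round, worth 0.94 × 301.4504 = 283.363376 now. The acquirer offers 283.363376 and keeps 400 − 283.363376 = 116.636624.

283.36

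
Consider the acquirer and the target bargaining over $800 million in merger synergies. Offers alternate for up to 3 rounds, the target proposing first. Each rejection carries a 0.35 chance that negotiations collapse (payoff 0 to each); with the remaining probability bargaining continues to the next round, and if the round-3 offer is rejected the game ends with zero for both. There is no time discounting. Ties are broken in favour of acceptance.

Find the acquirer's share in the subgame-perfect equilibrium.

Round 3 (the target proposes): rejection yields 0 for the acquirer; the target offers 0 and keeps 800.
Round 2 (the acquirer proposes): rejecting gives the target an expected 0.65 × 800 = 520, so the acquirer offers 520, keeping 280.
Round 1 (the target proposes): rejecting gives the acquirer an expected 0.65 × 280 = 182, so the target offers 182, keeping 618.

182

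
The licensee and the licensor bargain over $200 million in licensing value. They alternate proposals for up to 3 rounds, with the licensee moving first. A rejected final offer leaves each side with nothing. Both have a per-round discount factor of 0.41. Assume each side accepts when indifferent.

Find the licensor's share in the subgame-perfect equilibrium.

Solve by backward induction from round 3.
Round 3 (the licensee proposes): rejection yields 0 for the licensor; the licensee offers 0 and keeps 200.
Round 2 (the licensor proposes): the licensee can get 200 next round, worth 0.41 × 200 = 82 now; the licensor offers that and keeps 118.
Round 1 (the licensee proposes): the licensor can get 118 next round, worth 0.41 × 118 = 48.38 now. The licensee offers 48.38 and keeps 200 − 48.38 = 151.62.

48.38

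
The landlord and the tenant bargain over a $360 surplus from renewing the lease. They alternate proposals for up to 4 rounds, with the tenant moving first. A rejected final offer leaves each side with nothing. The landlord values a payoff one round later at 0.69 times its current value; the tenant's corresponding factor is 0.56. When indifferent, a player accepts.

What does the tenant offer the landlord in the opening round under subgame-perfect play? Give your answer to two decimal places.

205.28

Work backward from the last round.
Round 4 (the landlord proposes): the tenant will accept anything ≥ 0, so the landlord offers 0 and keeps 360.
Round 3 (the tenant proposes): the landlord can get 360 next round, worth 0.69 × 360 = 248.4 now; the tenant offers that and keeps 111.6.
Round 2 (the landlord proposes): the tenant can get 111.6 next round, worth 0.56 × 111.6 = 62.496 now, so the landlord offers 62.496, keeping 297.504.
Round 1 (the tenant proposes): the landlord can get 297.504 next round, worth 0.69 × 297.504 = 205.27776 now, so the tenant offers 205.27776, keeping 154.72224.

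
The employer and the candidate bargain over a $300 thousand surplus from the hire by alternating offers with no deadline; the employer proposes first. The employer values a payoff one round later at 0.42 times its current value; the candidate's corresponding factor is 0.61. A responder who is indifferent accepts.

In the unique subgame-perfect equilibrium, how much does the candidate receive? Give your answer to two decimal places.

142.70

In a stationary SPE each proposer offers the other exactly their discounted continuation value.
If the employer keeps x when proposing and the candidate keeps y when proposing, then x = 300 − 0.61y and y = 300 − 0.42x.
Solving: x = 300(1 − 0.61) / (1 − 0.42·0.61) = 117 / 0.7438 ≈ 157.3003.
The candidate gets 300 − 157.3003 ≈ 142.6997.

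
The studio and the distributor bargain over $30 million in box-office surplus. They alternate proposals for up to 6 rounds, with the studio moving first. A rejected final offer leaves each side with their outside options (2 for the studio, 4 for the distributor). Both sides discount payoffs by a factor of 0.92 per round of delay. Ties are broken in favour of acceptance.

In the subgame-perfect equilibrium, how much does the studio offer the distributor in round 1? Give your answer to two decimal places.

22.53

Round 6 (the distributor proposes): the studio gets 2 if talks fail, so the distributor offers 2 and keeps 28.
Round 5 (the studio proposes): the distributor can get 28 next round, worth 0.92 × 28 = 25.76 now, so the studio offers 25.76, keeping 4.24.
Round 4 (the distributor proposes): the studio can get 4.24 next round, worth 0.92 × 4.24 = 3.9008 now, so the distributor offers 3.9008, keeping 26.0992.
Round 3 (the studio proposes): the distributor can get 26.0992 next round, worth 0.92 × 26.0992 = 24.011264 now; the studio offers that and keeps 5.988736.
Round 2 (the distributor proposes): the studio can get 5.988736 next round, worth 0.92 × 5.988736 = 5.50963712 now, so the distributor offers 5.50963712, keeping 24.49036288.
Round 1 (the studio proposes): the distributor can get 24.49036288 next round, worth 0.92 × 24.49036288 = 22.5311338496 now, so the studio offers 22.5311338496, keeping 7.4688661504.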